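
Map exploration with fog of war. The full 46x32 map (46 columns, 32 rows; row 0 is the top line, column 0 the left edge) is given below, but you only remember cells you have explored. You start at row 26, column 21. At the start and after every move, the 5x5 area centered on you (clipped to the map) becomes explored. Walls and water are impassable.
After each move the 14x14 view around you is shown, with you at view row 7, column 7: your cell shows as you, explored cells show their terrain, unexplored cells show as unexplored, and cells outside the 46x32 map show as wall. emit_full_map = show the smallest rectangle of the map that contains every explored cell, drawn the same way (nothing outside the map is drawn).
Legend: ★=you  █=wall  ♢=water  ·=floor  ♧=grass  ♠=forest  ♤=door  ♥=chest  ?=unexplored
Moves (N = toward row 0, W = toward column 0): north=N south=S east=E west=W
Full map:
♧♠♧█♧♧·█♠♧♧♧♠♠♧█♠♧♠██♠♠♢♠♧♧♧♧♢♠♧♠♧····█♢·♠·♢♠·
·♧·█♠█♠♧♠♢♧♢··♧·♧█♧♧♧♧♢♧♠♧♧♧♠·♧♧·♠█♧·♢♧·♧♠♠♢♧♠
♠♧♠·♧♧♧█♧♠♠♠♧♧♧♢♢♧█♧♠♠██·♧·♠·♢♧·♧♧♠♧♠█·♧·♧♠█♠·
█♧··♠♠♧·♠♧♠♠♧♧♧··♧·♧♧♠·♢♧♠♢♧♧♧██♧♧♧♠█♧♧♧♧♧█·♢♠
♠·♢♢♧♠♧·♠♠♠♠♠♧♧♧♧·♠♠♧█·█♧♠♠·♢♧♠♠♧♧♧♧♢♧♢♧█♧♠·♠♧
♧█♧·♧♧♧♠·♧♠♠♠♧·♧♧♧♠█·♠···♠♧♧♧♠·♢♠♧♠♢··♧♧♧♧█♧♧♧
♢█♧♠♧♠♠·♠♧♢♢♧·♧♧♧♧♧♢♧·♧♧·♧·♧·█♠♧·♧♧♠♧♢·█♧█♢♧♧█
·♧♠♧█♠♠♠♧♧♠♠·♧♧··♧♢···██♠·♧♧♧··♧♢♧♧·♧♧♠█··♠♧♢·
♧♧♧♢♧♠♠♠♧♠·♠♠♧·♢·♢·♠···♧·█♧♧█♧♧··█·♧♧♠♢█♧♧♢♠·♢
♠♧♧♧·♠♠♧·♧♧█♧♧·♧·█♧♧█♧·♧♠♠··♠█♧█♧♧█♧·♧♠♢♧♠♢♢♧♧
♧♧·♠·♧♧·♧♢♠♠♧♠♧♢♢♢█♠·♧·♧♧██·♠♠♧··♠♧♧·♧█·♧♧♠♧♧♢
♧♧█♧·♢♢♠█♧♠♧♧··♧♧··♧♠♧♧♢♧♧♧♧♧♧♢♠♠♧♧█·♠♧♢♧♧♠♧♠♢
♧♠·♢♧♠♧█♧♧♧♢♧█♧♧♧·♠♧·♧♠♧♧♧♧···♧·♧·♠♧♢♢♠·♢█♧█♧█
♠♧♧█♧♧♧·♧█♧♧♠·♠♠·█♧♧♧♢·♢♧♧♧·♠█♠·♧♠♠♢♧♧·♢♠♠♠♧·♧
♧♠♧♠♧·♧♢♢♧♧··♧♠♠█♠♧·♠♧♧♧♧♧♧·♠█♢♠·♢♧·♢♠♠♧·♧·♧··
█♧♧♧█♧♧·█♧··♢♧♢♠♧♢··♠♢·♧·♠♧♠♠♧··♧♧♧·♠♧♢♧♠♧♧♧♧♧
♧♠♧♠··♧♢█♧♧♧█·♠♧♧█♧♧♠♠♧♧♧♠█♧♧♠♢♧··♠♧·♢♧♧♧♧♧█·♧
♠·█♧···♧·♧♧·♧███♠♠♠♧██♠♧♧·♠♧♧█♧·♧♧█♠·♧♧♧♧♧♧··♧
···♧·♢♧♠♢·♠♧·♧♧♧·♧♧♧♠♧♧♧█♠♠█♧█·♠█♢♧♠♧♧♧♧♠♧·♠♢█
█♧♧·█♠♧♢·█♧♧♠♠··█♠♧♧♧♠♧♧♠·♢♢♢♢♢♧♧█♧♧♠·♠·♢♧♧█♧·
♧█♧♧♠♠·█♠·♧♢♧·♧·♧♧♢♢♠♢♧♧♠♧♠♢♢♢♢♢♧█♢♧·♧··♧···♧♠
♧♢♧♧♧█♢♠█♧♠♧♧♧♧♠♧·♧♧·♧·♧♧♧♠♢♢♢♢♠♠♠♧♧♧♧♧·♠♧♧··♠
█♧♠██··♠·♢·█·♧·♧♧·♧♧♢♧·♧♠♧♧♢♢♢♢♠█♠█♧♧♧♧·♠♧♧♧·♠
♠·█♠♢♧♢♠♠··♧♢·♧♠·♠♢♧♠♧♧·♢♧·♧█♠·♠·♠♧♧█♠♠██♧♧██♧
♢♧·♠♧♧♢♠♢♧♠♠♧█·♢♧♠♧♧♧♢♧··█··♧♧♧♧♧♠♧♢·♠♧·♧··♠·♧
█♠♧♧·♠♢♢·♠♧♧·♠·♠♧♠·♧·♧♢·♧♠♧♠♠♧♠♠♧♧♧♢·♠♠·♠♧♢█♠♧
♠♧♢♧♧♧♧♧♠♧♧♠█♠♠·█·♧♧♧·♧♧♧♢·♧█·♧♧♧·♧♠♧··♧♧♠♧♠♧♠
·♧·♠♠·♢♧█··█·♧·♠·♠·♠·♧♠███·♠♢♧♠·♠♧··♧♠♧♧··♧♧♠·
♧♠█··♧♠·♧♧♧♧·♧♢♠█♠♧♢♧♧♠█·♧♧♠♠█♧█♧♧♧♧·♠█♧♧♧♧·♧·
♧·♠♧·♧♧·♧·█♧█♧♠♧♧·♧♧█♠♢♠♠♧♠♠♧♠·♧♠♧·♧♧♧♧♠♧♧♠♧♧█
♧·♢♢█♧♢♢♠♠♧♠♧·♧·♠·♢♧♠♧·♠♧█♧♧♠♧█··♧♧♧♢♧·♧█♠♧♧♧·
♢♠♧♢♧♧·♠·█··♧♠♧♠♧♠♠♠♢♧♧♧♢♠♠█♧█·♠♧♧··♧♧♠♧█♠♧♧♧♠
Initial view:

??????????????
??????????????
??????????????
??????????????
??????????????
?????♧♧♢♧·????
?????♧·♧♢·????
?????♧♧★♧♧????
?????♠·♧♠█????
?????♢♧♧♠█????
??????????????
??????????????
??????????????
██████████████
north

??????????????
??????????????
??????????????
??????????????
??????????????
?????♧♠♧♧·????
?????♧♧♢♧·????
?????♧·★♢·????
?????♧♧·♧♧????
?????♠·♧♠█????
?????♢♧♧♠█????
??????????????
??????????????
??????????????

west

??????????????
??????????????
??????????????
??????????????
??????????????
?????♢♧♠♧♧·???
?????♧♧♧♢♧·???
?????·♧★♧♢·???
?????♧♧♧·♧♧???
?????·♠·♧♠█???
??????♢♧♧♠█???
??????????????
??????????????
??????????????

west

??????????????
??????????????
??????????????
??????????????
??????????????
?????♠♢♧♠♧♧·??
?????♠♧♧♧♢♧·??
?????♠·★·♧♢·??
?????·♧♧♧·♧♧??
?????♠·♠·♧♠█??
???????♢♧♧♠█??
??????????????
??????????????
??????????????

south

??????????????
??????????????
??????????????
??????????????
?????♠♢♧♠♧♧·??
?????♠♧♧♧♢♧·??
?????♠·♧·♧♢·??
?????·♧★♧·♧♧??
?????♠·♠·♧♠█??
?????♠♧♢♧♧♠█??
??????????????
??????????????
??????????????
██████████████

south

??????????????
??????????????
??????????????
?????♠♢♧♠♧♧·??
?????♠♧♧♧♢♧·??
?????♠·♧·♧♢·??
?????·♧♧♧·♧♧??
?????♠·★·♧♠█??
?????♠♧♢♧♧♠█??
?????·♧♧█♠????
??????????????
??????????????
██████████████
██████████████

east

??????????????
??????????????
??????????????
????♠♢♧♠♧♧·???
????♠♧♧♧♢♧·???
????♠·♧·♧♢·???
????·♧♧♧·♧♧???
????♠·♠★♧♠█???
????♠♧♢♧♧♠█???
????·♧♧█♠♢????
??????????????
??????????????
██████████████
██████████████

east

??????????????
??????????????
??????????????
???♠♢♧♠♧♧·????
???♠♧♧♧♢♧·????
???♠·♧·♧♢·????
???·♧♧♧·♧♧????
???♠·♠·★♠█????
???♠♧♢♧♧♠█????
???·♧♧█♠♢♠????
??????????????
??????????????
██████████████
██████████████

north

??????????????
??????????????
??????????????
??????????????
???♠♢♧♠♧♧·????
???♠♧♧♧♢♧·????
???♠·♧·♧♢·????
???·♧♧♧★♧♧????
???♠·♠·♧♠█????
???♠♧♢♧♧♠█????
???·♧♧█♠♢♠????
??????????????
??????????????
██████████████

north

??????????????
??????????????
??????????????
??????????????
??????????????
???♠♢♧♠♧♧·????
???♠♧♧♧♢♧·????
???♠·♧·★♢·????
???·♧♧♧·♧♧????
???♠·♠·♧♠█????
???♠♧♢♧♧♠█????
???·♧♧█♠♢♠????
??????????????
??????????????

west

??????????????
??????????????
??????????????
??????????????
??????????????
????♠♢♧♠♧♧·???
????♠♧♧♧♢♧·???
????♠·♧★♧♢·???
????·♧♧♧·♧♧???
????♠·♠·♧♠█???
????♠♧♢♧♧♠█???
????·♧♧█♠♢♠???
??????????????
??????????????

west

??????????????
??????????????
??????????????
??????????????
??????????????
?????♠♢♧♠♧♧·??
?????♠♧♧♧♢♧·??
?????♠·★·♧♢·??
?????·♧♧♧·♧♧??
?????♠·♠·♧♠█??
?????♠♧♢♧♧♠█??
?????·♧♧█♠♢♠??
??????????????
??????????????

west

??????????????
??????????????
??????????????
??????????????
??????????????
?????·♠♢♧♠♧♧·?
?????♧♠♧♧♧♢♧·?
?????♧♠★♧·♧♢·?
?????█·♧♧♧·♧♧?
?????·♠·♠·♧♠█?
??????♠♧♢♧♧♠█?
??????·♧♧█♠♢♠?
??????????????
??????????????

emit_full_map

·♠♢♧♠♧♧·
♧♠♧♧♧♢♧·
♧♠★♧·♧♢·
█·♧♧♧·♧♧
·♠·♠·♧♠█
?♠♧♢♧♧♠█
?·♧♧█♠♢♠

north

??????????????
??????????????
??????????????
??????????????
??????????????
?????♧·♧♧♢????
?????·♠♢♧♠♧♧·?
?????♧♠★♧♧♢♧·?
?????♧♠·♧·♧♢·?
?????█·♧♧♧·♧♧?
?????·♠·♠·♧♠█?
??????♠♧♢♧♧♠█?
??????·♧♧█♠♢♠?
??????????????

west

??????????????
??????????????
??????????????
??????????????
??????????????
?????♧♧·♧♧♢???
?????♠·♠♢♧♠♧♧·
?????♢♧★♧♧♧♢♧·
?????♠♧♠·♧·♧♢·
?????·█·♧♧♧·♧♧
??????·♠·♠·♧♠█
???????♠♧♢♧♧♠█
???????·♧♧█♠♢♠
??????????????

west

??????????????
??????????????
??????????????
??????????????
??????????????
?????·♧♧·♧♧♢??
?????♧♠·♠♢♧♠♧♧
?????·♢★♠♧♧♧♢♧
?????·♠♧♠·♧·♧♢
?????♠·█·♧♧♧·♧
???????·♠·♠·♧♠
????????♠♧♢♧♧♠
????????·♧♧█♠♢
??????????????

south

??????????????
??????????????
??????????????
??????????????
?????·♧♧·♧♧♢??
?????♧♠·♠♢♧♠♧♧
?????·♢♧♠♧♧♧♢♧
?????·♠★♠·♧·♧♢
?????♠·█·♧♧♧·♧
?????·♠·♠·♠·♧♠
????????♠♧♢♧♧♠
????????·♧♧█♠♢
??????????????
??????????????

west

??????????????
??????????????
??????????????
??????????????
??????·♧♧·♧♧♢?
?????·♧♠·♠♢♧♠♧
?????█·♢♧♠♧♧♧♢
?????♠·★♧♠·♧·♧
?????♠♠·█·♧♧♧·
?????♧·♠·♠·♠·♧
?????????♠♧♢♧♧
?????????·♧♧█♠
??????????????
??????????????

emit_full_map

?·♧♧·♧♧♢???
·♧♠·♠♢♧♠♧♧·
█·♢♧♠♧♧♧♢♧·
♠·★♧♠·♧·♧♢·
♠♠·█·♧♧♧·♧♧
♧·♠·♠·♠·♧♠█
????♠♧♢♧♧♠█
????·♧♧█♠♢♠


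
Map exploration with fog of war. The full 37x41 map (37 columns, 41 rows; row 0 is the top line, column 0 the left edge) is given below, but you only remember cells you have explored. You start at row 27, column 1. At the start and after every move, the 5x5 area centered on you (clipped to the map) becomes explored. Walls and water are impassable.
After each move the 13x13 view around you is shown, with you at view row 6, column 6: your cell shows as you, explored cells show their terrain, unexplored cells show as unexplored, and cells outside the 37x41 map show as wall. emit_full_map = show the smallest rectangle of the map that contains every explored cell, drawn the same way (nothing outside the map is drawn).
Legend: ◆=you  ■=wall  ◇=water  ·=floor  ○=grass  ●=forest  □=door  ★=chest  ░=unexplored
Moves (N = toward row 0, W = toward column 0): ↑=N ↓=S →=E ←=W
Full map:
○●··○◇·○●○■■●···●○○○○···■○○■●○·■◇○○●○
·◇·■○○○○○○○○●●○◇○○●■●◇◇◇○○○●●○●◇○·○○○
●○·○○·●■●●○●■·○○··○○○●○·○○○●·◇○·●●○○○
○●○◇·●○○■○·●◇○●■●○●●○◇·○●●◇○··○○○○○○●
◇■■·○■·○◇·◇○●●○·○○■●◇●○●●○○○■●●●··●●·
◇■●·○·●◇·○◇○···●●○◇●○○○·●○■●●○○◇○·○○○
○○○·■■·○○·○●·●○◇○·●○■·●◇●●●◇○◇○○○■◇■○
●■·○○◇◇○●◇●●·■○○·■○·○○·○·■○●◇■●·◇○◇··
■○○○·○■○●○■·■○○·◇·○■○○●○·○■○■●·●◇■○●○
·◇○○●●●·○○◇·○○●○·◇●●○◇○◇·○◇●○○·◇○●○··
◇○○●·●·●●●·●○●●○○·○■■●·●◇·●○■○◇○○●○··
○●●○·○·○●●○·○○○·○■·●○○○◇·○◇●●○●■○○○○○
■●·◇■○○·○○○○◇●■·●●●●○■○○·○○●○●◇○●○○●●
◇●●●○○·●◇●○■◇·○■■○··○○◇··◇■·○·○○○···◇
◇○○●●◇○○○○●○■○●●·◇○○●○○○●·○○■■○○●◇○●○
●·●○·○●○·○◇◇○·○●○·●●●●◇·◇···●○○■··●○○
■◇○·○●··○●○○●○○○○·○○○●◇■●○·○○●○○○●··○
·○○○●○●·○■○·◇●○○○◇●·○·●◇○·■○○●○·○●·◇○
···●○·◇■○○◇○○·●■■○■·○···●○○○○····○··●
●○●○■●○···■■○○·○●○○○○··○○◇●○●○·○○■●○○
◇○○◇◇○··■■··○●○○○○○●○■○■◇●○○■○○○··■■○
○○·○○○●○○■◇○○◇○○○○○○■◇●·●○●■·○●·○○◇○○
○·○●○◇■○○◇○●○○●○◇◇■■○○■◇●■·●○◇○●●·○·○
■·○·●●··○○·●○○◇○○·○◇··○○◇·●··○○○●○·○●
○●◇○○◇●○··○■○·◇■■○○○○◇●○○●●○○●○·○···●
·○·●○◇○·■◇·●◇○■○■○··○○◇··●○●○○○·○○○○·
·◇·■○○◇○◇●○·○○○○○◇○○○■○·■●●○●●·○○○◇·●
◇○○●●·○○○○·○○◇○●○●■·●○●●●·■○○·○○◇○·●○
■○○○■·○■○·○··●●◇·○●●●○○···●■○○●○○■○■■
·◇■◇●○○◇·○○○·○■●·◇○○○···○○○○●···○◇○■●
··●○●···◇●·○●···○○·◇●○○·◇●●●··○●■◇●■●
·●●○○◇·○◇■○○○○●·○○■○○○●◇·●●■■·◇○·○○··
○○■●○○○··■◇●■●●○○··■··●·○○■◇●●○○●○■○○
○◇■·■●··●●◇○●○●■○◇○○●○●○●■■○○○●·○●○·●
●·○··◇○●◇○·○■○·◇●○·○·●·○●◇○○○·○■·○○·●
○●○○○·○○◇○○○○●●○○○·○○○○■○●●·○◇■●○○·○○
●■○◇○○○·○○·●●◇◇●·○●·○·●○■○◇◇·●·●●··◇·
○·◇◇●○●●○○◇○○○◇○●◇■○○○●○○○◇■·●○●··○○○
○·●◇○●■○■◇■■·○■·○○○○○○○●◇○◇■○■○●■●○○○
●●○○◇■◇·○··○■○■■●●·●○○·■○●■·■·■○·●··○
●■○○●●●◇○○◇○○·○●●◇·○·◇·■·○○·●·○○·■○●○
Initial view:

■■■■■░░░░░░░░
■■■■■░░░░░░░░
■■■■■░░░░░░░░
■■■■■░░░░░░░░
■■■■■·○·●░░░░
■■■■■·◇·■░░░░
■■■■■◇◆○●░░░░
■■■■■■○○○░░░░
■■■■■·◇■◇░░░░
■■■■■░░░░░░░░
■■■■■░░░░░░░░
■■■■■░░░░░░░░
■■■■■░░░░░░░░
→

■■■■░░░░░░░░░
■■■■░░░░░░░░░
■■■■░░░░░░░░░
■■■■░░░░░░░░░
■■■■·○·●○░░░░
■■■■·◇·■○░░░░
■■■■◇○◆●●░░░░
■■■■■○○○■░░░░
■■■■·◇■◇●░░░░
■■■■░░░░░░░░░
■■■■░░░░░░░░░
■■■■░░░░░░░░░
■■■■░░░░░░░░░

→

■■■░░░░░░░░░░
■■■░░░░░░░░░░
■■■░░░░░░░░░░
■■■░░░░░░░░░░
■■■·○·●○◇░░░░
■■■·◇·■○○░░░░
■■■◇○○◆●·░░░░
■■■■○○○■·░░░░
■■■·◇■◇●○░░░░
■■■░░░░░░░░░░
■■■░░░░░░░░░░
■■■░░░░░░░░░░
■■■░░░░░░░░░░

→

■■░░░░░░░░░░░
■■░░░░░░░░░░░
■■░░░░░░░░░░░
■■░░░░░░░░░░░
■■·○·●○◇○░░░░
■■·◇·■○○◇░░░░
■■◇○○●◆·○░░░░
■■■○○○■·○░░░░
■■·◇■◇●○○░░░░
■■░░░░░░░░░░░
■■░░░░░░░░░░░
■■░░░░░░░░░░░
■■░░░░░░░░░░░

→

■░░░░░░░░░░░░
■░░░░░░░░░░░░
■░░░░░░░░░░░░
■░░░░░░░░░░░░
■·○·●○◇○·░░░░
■·◇·■○○◇○░░░░
■◇○○●●◆○○░░░░
■■○○○■·○■░░░░
■·◇■◇●○○◇░░░░
■░░░░░░░░░░░░
■░░░░░░░░░░░░
■░░░░░░░░░░░░
■░░░░░░░░░░░░

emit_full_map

·○·●○◇○·
·◇·■○○◇○
◇○○●●◆○○
■○○○■·○■
·◇■◇●○○◇

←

■■░░░░░░░░░░░
■■░░░░░░░░░░░
■■░░░░░░░░░░░
■■░░░░░░░░░░░
■■·○·●○◇○·░░░
■■·◇·■○○◇○░░░
■■◇○○●◆·○○░░░
■■■○○○■·○■░░░
■■·◇■◇●○○◇░░░
■■░░░░░░░░░░░
■■░░░░░░░░░░░
■■░░░░░░░░░░░
■■░░░░░░░░░░░

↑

■■░░░░░░░░░░░
■■░░░░░░░░░░░
■■░░░░░░░░░░░
■■░░░░░░░░░░░
■■░░◇○○◇●░░░░
■■·○·●○◇○·░░░
■■·◇·■◆○◇○░░░
■■◇○○●●·○○░░░
■■■○○○■·○■░░░
■■·◇■◇●○○◇░░░
■■░░░░░░░░░░░
■■░░░░░░░░░░░
■■░░░░░░░░░░░

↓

■■░░░░░░░░░░░
■■░░░░░░░░░░░
■■░░░░░░░░░░░
■■░░◇○○◇●░░░░
■■·○·●○◇○·░░░
■■·◇·■○○◇○░░░
■■◇○○●◆·○○░░░
■■■○○○■·○■░░░
■■·◇■◇●○○◇░░░
■■░░░░░░░░░░░
■■░░░░░░░░░░░
■■░░░░░░░░░░░
■■░░░░░░░░░░░

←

■■■░░░░░░░░░░
■■■░░░░░░░░░░
■■■░░░░░░░░░░
■■■░░◇○○◇●░░░
■■■·○·●○◇○·░░
■■■·◇·■○○◇○░░
■■■◇○○◆●·○○░░
■■■■○○○■·○■░░
■■■·◇■◇●○○◇░░
■■■░░░░░░░░░░
■■■░░░░░░░░░░
■■■░░░░░░░░░░
■■■░░░░░░░░░░

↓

■■■░░░░░░░░░░
■■■░░░░░░░░░░
■■■░░◇○○◇●░░░
■■■·○·●○◇○·░░
■■■·◇·■○○◇○░░
■■■◇○○●●·○○░░
■■■■○○◆■·○■░░
■■■·◇■◇●○○◇░░
■■■░·●○●·░░░░
■■■░░░░░░░░░░
■■■░░░░░░░░░░
■■■░░░░░░░░░░
■■■░░░░░░░░░░

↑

■■■░░░░░░░░░░
■■■░░░░░░░░░░
■■■░░░░░░░░░░
■■■░░◇○○◇●░░░
■■■·○·●○◇○·░░
■■■·◇·■○○◇○░░
■■■◇○○◆●·○○░░
■■■■○○○■·○■░░
■■■·◇■◇●○○◇░░
■■■░·●○●·░░░░
■■■░░░░░░░░░░
■■■░░░░░░░░░░
■■■░░░░░░░░░░

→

■■░░░░░░░░░░░
■■░░░░░░░░░░░
■■░░░░░░░░░░░
■■░░◇○○◇●░░░░
■■·○·●○◇○·░░░
■■·◇·■○○◇○░░░
■■◇○○●◆·○○░░░
■■■○○○■·○■░░░
■■·◇■◇●○○◇░░░
■■░·●○●·░░░░░
■■░░░░░░░░░░░
■■░░░░░░░░░░░
■■░░░░░░░░░░░

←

■■■░░░░░░░░░░
■■■░░░░░░░░░░
■■■░░░░░░░░░░
■■■░░◇○○◇●░░░
■■■·○·●○◇○·░░
■■■·◇·■○○◇○░░
■■■◇○○◆●·○○░░
■■■■○○○■·○■░░
■■■·◇■◇●○○◇░░
■■■░·●○●·░░░░
■■■░░░░░░░░░░
■■■░░░░░░░░░░
■■■░░░░░░░░░░

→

■■░░░░░░░░░░░
■■░░░░░░░░░░░
■■░░░░░░░░░░░
■■░░◇○○◇●░░░░
■■·○·●○◇○·░░░
■■·◇·■○○◇○░░░
■■◇○○●◆·○○░░░
■■■○○○■·○■░░░
■■·◇■◇●○○◇░░░
■■░·●○●·░░░░░
■■░░░░░░░░░░░
■■░░░░░░░░░░░
■■░░░░░░░░░░░

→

■░░░░░░░░░░░░
■░░░░░░░░░░░░
■░░░░░░░░░░░░
■░░◇○○◇●░░░░░
■·○·●○◇○·░░░░
■·◇·■○○◇○░░░░
■◇○○●●◆○○░░░░
■■○○○■·○■░░░░
■·◇■◇●○○◇░░░░
■░·●○●·░░░░░░
■░░░░░░░░░░░░
■░░░░░░░░░░░░
■░░░░░░░░░░░░

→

░░░░░░░░░░░░░
░░░░░░░░░░░░░
░░░░░░░░░░░░░
░░◇○○◇●░░░░░░
·○·●○◇○·■░░░░
·◇·■○○◇○◇░░░░
◇○○●●·◆○○░░░░
■○○○■·○■○░░░░
·◇■◇●○○◇·░░░░
░·●○●·░░░░░░░
░░░░░░░░░░░░░
░░░░░░░░░░░░░
░░░░░░░░░░░░░

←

■░░░░░░░░░░░░
■░░░░░░░░░░░░
■░░░░░░░░░░░░
■░░◇○○◇●░░░░░
■·○·●○◇○·■░░░
■·◇·■○○◇○◇░░░
■◇○○●●◆○○○░░░
■■○○○■·○■○░░░
■·◇■◇●○○◇·░░░
■░·●○●·░░░░░░
■░░░░░░░░░░░░
■░░░░░░░░░░░░
■░░░░░░░░░░░░

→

░░░░░░░░░░░░░
░░░░░░░░░░░░░
░░░░░░░░░░░░░
░░◇○○◇●░░░░░░
·○·●○◇○·■░░░░
·◇·■○○◇○◇░░░░
◇○○●●·◆○○░░░░
■○○○■·○■○░░░░
·◇■◇●○○◇·░░░░
░·●○●·░░░░░░░
░░░░░░░░░░░░░
░░░░░░░░░░░░░
░░░░░░░░░░░░░

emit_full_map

░░◇○○◇●░░
·○·●○◇○·■
·◇·■○○◇○◇
◇○○●●·◆○○
■○○○■·○■○
·◇■◇●○○◇·
░·●○●·░░░

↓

░░░░░░░░░░░░░
░░░░░░░░░░░░░
░░◇○○◇●░░░░░░
·○·●○◇○·■░░░░
·◇·■○○◇○◇░░░░
◇○○●●·○○○░░░░
■○○○■·◆■○░░░░
·◇■◇●○○◇·░░░░
░·●○●···◇░░░░
░░░░░░░░░░░░░
░░░░░░░░░░░░░
░░░░░░░░░░░░░
░░░░░░░░░░░░░

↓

░░░░░░░░░░░░░
░░◇○○◇●░░░░░░
·○·●○◇○·■░░░░
·◇·■○○◇○◇░░░░
◇○○●●·○○○░░░░
■○○○■·○■○░░░░
·◇■◇●○◆◇·░░░░
░·●○●···◇░░░░
░░░░○◇·○◇░░░░
░░░░░░░░░░░░░
░░░░░░░░░░░░░
░░░░░░░░░░░░░
░░░░░░░░░░░░░

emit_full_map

░░◇○○◇●░░
·○·●○◇○·■
·◇·■○○◇○◇
◇○○●●·○○○
■○○○■·○■○
·◇■◇●○◆◇·
░·●○●···◇
░░░░○◇·○◇


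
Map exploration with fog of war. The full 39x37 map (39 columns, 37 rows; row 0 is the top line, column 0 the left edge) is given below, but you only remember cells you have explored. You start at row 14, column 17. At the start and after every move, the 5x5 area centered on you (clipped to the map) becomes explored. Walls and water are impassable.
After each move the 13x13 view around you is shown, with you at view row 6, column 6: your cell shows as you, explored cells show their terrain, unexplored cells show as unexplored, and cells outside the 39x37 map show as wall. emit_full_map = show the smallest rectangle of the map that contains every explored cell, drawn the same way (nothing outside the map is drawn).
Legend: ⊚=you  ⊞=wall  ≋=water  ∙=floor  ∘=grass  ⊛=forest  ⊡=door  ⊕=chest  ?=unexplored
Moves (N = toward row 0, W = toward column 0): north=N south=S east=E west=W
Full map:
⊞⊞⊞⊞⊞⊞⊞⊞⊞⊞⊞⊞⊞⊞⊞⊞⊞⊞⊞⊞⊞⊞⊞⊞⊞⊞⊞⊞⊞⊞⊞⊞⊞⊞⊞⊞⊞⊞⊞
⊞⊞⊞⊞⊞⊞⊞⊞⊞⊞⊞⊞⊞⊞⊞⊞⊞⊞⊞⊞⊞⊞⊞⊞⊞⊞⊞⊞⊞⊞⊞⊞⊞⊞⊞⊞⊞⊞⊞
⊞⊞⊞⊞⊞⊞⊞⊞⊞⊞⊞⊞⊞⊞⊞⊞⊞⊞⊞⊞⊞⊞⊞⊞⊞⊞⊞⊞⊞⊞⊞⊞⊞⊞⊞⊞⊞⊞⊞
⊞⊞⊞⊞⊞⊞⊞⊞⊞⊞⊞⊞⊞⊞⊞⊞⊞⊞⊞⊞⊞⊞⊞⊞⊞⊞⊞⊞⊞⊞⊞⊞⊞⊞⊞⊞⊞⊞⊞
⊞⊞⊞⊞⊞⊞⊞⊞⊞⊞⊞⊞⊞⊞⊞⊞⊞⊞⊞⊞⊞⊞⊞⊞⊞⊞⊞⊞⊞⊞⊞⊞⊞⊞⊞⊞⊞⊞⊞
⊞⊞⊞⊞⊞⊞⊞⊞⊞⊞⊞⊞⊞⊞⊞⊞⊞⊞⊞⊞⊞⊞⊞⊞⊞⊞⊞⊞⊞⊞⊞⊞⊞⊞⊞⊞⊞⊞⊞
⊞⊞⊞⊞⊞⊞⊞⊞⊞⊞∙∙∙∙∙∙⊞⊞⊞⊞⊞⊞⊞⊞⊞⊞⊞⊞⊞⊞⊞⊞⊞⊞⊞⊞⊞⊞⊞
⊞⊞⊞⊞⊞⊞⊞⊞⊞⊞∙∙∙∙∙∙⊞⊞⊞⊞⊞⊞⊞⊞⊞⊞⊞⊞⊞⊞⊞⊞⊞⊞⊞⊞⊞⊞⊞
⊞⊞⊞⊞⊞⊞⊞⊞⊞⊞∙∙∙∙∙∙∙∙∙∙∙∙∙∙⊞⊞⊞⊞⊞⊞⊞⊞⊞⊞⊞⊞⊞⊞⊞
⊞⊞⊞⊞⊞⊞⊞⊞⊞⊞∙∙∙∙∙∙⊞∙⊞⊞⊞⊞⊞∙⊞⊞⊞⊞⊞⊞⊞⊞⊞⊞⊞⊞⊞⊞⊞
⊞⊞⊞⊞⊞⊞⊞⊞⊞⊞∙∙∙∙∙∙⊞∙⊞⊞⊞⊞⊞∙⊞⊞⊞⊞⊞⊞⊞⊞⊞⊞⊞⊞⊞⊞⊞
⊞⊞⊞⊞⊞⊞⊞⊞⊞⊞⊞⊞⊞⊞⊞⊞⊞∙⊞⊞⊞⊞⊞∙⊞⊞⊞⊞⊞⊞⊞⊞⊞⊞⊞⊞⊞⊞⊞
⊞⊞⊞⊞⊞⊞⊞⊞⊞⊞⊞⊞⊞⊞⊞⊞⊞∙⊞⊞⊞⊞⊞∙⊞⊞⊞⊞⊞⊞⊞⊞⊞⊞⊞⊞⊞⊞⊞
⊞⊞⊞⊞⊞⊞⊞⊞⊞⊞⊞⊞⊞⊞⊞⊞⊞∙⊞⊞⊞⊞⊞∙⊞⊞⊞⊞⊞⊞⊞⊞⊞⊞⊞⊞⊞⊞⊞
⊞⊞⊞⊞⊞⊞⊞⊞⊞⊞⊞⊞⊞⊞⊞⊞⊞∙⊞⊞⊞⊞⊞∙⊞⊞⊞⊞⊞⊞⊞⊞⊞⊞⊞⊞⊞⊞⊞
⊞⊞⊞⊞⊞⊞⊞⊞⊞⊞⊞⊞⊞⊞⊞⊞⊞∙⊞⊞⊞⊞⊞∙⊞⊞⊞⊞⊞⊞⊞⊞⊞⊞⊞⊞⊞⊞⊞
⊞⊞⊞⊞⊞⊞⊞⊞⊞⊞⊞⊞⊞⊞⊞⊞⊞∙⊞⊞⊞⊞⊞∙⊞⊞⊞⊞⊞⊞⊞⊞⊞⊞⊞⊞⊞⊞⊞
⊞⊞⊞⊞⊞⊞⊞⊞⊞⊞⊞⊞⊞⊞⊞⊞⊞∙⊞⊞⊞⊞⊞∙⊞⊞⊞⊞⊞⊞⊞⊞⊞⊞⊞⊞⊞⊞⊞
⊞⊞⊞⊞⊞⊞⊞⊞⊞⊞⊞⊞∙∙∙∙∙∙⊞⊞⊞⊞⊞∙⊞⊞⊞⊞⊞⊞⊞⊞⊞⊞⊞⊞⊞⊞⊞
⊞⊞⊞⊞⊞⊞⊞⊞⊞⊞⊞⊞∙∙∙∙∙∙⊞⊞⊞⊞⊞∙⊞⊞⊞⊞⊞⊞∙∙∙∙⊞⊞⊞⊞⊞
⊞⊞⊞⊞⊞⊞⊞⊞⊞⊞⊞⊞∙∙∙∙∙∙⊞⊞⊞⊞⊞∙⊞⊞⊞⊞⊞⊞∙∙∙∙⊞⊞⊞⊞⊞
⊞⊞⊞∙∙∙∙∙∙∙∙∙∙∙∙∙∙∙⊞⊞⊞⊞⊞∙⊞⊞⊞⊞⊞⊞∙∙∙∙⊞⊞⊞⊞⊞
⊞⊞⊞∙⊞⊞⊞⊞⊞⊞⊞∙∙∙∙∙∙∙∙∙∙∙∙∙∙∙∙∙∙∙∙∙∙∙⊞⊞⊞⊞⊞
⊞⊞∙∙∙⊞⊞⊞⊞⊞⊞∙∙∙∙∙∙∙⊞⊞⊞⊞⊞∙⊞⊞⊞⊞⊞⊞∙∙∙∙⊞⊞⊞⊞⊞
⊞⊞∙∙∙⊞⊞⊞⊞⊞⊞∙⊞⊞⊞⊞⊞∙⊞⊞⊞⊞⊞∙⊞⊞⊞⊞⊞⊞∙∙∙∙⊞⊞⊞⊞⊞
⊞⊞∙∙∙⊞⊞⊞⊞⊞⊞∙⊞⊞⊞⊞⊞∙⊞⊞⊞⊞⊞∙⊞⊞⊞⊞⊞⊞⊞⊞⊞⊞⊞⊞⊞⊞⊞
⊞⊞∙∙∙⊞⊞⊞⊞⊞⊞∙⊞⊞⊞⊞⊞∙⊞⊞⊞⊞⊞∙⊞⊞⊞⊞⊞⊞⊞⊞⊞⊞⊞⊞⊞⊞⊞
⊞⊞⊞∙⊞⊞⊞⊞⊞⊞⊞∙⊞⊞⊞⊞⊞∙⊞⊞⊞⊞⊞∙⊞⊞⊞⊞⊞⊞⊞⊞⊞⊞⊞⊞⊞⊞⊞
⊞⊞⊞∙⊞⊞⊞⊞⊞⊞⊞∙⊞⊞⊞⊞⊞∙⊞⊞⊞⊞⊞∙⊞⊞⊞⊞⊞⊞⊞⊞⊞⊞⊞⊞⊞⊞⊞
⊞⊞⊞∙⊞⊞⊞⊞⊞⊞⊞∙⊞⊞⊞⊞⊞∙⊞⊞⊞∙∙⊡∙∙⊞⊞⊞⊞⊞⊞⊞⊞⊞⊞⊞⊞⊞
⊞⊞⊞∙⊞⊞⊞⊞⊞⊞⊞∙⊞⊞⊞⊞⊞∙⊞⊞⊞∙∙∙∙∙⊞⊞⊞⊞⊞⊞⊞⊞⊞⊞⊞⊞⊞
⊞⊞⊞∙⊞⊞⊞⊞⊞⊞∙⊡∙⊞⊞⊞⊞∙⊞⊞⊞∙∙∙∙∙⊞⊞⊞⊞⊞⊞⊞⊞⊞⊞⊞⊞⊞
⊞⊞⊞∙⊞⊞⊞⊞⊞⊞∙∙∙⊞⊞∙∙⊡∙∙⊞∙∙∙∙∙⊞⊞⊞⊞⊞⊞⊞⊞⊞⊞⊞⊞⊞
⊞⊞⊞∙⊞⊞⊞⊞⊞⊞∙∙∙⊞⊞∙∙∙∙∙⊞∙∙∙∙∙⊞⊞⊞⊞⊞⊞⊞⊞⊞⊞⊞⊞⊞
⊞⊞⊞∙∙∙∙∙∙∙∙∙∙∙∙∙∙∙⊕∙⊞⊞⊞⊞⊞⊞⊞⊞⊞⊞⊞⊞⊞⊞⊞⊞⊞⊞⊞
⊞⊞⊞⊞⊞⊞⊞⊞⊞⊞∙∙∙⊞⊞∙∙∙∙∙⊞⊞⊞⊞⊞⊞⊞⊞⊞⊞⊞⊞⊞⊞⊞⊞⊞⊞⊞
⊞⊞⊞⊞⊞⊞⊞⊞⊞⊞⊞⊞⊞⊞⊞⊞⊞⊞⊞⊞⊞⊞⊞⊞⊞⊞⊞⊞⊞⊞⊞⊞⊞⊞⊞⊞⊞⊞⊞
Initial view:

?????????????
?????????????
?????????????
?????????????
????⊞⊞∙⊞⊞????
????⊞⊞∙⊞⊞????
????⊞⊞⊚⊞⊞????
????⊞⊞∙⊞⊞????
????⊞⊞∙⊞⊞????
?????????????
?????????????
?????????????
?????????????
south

?????????????
?????????????
?????????????
????⊞⊞∙⊞⊞????
????⊞⊞∙⊞⊞????
????⊞⊞∙⊞⊞????
????⊞⊞⊚⊞⊞????
????⊞⊞∙⊞⊞????
????⊞⊞∙⊞⊞????
?????????????
?????????????
?????????????
?????????????

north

?????????????
?????????????
?????????????
?????????????
????⊞⊞∙⊞⊞????
????⊞⊞∙⊞⊞????
????⊞⊞⊚⊞⊞????
????⊞⊞∙⊞⊞????
????⊞⊞∙⊞⊞????
????⊞⊞∙⊞⊞????
?????????????
?????????????
?????????????

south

?????????????
?????????????
?????????????
????⊞⊞∙⊞⊞????
????⊞⊞∙⊞⊞????
????⊞⊞∙⊞⊞????
????⊞⊞⊚⊞⊞????
????⊞⊞∙⊞⊞????
????⊞⊞∙⊞⊞????
?????????????
?????????????
?????????????
?????????????

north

?????????????
?????????????
?????????????
?????????????
????⊞⊞∙⊞⊞????
????⊞⊞∙⊞⊞????
????⊞⊞⊚⊞⊞????
????⊞⊞∙⊞⊞????
????⊞⊞∙⊞⊞????
????⊞⊞∙⊞⊞????
?????????????
?????????????
?????????????


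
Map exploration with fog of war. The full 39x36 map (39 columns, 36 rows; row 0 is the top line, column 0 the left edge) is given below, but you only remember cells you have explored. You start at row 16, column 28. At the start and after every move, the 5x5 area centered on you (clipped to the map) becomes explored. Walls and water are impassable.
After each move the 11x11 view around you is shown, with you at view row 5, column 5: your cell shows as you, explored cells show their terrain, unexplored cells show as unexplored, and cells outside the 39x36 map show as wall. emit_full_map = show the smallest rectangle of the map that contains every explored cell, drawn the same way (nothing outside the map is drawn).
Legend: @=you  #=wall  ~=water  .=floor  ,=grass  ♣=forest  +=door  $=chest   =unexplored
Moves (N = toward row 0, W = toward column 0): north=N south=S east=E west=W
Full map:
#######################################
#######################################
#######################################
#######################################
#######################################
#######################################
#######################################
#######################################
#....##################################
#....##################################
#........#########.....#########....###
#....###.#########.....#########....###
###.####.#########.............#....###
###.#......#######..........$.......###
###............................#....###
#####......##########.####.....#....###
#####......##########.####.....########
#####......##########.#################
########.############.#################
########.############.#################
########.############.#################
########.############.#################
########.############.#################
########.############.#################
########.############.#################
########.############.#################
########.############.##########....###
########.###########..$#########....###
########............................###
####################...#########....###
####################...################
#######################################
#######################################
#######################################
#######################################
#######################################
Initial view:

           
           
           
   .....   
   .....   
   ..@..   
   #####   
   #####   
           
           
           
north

           
           
           
   ..$..   
   .....   
   ..@..   
   .....   
   #####   
   #####   
           
           

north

           
           
           
   .....   
   ..$..   
   ..@..   
   .....   
   .....   
   #####   
   #####   
           

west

           
           
           
   ......  
   ...$..  
   ..@...  
   #.....  
   #.....  
    #####  
    #####  
           

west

           
           
           
   ....... 
   ....$.. 
   ..@.... 
   ##..... 
   ##..... 
     ##### 
     ##### 
           

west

           
           
           
   ........
   .....$..
   ..@.....
   ###.....
   ###.....
      #####
      #####
           

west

           
           
           
   ........
   ......$.
   ..@.....
   ####....
   ####....
       ####
       ####
           

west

           
           
           
   ........
   .......$
   ..@.....
   .####...
   .####...
        ###
        ###
           

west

           
           
           
   ........
   ........
   ..@.....
   #.####..
   #.####..
         ##
         ##
           

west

           
           
           
   ........
   ........
   ..@.....
   ##.####.
   ##.####.
          #
          #
           

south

           
           
   ........
   ........
   ........
   ##@####.
   ##.####.
   ##.##  #
          #
           
           

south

           
   ........
   ........
   ........
   ##.####.
   ##@####.
   ##.##  #
   ##.##  #
           
           
           

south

   ........
   ........
   ........
   ##.####.
   ##.####.
   ##@##  #
   ##.##  #
   ##.##   
           
           
           

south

   ........
   ........
   ##.####.
   ##.####.
   ##.##  #
   ##@##  #
   ##.##   
   ##.##   
           
           
           

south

   ........
   ##.####.
   ##.####.
   ##.##  #
   ##.##  #
   ##@##   
   ##.##   
   ##.##   
           
           
           

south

   ##.####.
   ##.####.
   ##.##  #
   ##.##  #
   ##.##   
   ##@##   
   ##.##   
   ##.##   
           
           
           

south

   ##.####.
   ##.##  #
   ##.##  #
   ##.##   
   ##.##   
   ##@##   
   ##.##   
   ##.##   
           
           
           

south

   ##.##  #
   ##.##  #
   ##.##   
   ##.##   
   ##.##   
   ##@##   
   ##.##   
   ##.##   
           
           
           

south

   ##.##  #
   ##.##   
   ##.##   
   ##.##   
   ##.##   
   ##@##   
   ##.##   
   ##.##   
           
           
           

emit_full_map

............
.........$..
............
##.####.....
##.####.....
##.##  #####
##.##  #####
##.##       
##.##       
##.##       
##.##       
##@##       
##.##       
##.##       

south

   ##.##   
   ##.##   
   ##.##   
   ##.##   
   ##.##   
   ##@##   
   ##.##   
   ##.##   
           
           
           

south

   ##.##   
   ##.##   
   ##.##   
   ##.##   
   ##.##   
   ##@##   
   ##.##   
   #..$#   
           
           
           

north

   ##.##   
   ##.##   
   ##.##   
   ##.##   
   ##.##   
   ##@##   
   ##.##   
   ##.##   
   #..$#   
           
           

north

   ##.##  #
   ##.##   
   ##.##   
   ##.##   
   ##.##   
   ##@##   
   ##.##   
   ##.##   
   ##.##   
   #..$#   
           

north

   ##.##  #
   ##.##  #
   ##.##   
   ##.##   
   ##.##   
   ##@##   
   ##.##   
   ##.##   
   ##.##   
   ##.##   
   #..$#   

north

   ##.####.
   ##.##  #
   ##.##  #
   ##.##   
   ##.##   
   ##@##   
   ##.##   
   ##.##   
   ##.##   
   ##.##   
   ##.##   

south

   ##.##  #
   ##.##  #
   ##.##   
   ##.##   
   ##.##   
   ##@##   
   ##.##   
   ##.##   
   ##.##   
   ##.##   
   #..$#   

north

   ##.####.
   ##.##  #
   ##.##  #
   ##.##   
   ##.##   
   ##@##   
   ##.##   
   ##.##   
   ##.##   
   ##.##   
   ##.##   


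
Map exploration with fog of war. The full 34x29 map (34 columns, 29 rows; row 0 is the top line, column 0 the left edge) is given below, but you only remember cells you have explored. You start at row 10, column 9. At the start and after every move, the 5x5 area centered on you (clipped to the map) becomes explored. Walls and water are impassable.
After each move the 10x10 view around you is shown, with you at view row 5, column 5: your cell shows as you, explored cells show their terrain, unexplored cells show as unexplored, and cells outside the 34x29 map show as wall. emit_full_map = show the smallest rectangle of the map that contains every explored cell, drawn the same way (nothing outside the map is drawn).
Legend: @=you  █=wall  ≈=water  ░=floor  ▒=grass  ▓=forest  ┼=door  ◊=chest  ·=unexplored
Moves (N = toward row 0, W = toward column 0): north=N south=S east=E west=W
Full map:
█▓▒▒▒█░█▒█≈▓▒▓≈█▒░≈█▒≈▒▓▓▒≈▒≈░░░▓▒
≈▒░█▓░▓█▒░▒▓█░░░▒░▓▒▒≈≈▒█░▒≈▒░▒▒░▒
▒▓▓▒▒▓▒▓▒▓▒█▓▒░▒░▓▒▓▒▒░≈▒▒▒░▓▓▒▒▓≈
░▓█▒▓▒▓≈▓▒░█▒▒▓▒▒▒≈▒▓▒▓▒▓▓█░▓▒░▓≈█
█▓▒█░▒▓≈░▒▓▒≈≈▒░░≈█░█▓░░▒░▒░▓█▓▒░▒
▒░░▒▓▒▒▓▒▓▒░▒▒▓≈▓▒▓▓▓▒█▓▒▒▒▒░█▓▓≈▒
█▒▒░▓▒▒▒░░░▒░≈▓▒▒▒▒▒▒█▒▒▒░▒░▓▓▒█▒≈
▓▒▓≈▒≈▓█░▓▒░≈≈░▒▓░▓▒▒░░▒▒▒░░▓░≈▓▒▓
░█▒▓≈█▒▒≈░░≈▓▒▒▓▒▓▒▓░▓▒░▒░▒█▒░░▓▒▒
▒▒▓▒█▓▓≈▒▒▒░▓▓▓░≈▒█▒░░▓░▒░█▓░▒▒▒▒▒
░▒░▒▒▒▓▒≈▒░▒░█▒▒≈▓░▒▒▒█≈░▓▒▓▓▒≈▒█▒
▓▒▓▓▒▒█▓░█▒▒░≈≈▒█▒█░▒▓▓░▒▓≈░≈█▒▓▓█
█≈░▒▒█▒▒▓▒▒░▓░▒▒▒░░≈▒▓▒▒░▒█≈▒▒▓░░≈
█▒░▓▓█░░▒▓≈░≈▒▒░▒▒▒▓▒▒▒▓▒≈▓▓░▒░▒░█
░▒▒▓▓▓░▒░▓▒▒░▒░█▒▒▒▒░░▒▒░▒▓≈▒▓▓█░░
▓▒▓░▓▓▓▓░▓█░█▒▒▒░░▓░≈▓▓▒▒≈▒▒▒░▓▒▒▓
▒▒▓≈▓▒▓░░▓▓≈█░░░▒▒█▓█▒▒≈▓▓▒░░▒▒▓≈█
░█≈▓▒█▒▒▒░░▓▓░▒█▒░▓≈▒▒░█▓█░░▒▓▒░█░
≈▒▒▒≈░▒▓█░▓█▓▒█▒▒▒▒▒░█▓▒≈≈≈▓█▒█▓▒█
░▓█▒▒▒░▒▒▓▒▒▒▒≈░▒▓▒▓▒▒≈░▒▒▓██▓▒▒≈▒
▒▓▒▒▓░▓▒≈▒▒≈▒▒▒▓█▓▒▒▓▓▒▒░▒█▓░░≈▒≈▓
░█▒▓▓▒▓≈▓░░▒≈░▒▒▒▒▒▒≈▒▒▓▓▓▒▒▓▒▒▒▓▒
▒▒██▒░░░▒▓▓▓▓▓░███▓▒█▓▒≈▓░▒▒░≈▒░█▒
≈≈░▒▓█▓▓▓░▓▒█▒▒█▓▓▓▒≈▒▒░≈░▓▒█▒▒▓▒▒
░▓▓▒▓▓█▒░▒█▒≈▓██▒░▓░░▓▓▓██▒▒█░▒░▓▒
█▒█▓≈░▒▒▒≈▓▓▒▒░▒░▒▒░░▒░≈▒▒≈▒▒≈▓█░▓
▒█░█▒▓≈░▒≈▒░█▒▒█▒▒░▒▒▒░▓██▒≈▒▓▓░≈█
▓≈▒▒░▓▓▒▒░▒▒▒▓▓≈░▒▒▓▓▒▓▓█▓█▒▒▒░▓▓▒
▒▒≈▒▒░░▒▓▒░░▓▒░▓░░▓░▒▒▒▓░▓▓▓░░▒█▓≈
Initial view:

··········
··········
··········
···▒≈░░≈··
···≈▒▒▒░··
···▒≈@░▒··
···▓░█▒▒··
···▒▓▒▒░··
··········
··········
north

··········
··········
··········
···█░▓▒░··
···▒≈░░≈··
···≈▒@▒░··
···▒≈▒░▒··
···▓░█▒▒··
···▒▓▒▒░··
··········

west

··········
··········
··········
···▓█░▓▒░·
···▒▒≈░░≈·
···▓≈@▒▒░·
···▓▒≈▒░▒·
···█▓░█▒▒·
····▒▓▒▒░·
··········

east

··········
··········
··········
··▓█░▓▒░··
··▒▒≈░░≈··
··▓≈▒@▒░··
··▓▒≈▒░▒··
··█▓░█▒▒··
···▒▓▒▒░··
··········

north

··········
··········
··········
···▒░░░▒··
··▓█░▓▒░··
··▒▒≈@░≈··
··▓≈▒▒▒░··
··▓▒≈▒░▒··
··█▓░█▒▒··
···▒▓▒▒░··

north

··········
··········
··········
···▓▒▓▒░··
···▒░░░▒··
··▓█░@▒░··
··▒▒≈░░≈··
··▓≈▒▒▒░··
··▓▒≈▒░▒··
··█▓░█▒▒··

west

··········
··········
··········
···▒▓▒▓▒░·
···▒▒░░░▒·
···▓█@▓▒░·
···▒▒≈░░≈·
···▓≈▒▒▒░·
···▓▒≈▒░▒·
···█▓░█▒▒·

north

··········
··········
··········
···▓≈░▒▓··
···▒▓▒▓▒░·
···▒▒@░░▒·
···▓█░▓▒░·
···▒▒≈░░≈·
···▓≈▒▒▒░·
···▓▒≈▒░▒·

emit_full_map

▓≈░▒▓·
▒▓▒▓▒░
▒▒@░░▒
▓█░▓▒░
▒▒≈░░≈
▓≈▒▒▒░
▓▒≈▒░▒
█▓░█▒▒
·▒▓▒▒░

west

··········
··········
··········
···▒▓≈░▒▓·
···▒▒▓▒▓▒░
···▒▒@░░░▒
···≈▓█░▓▒░
···█▒▒≈░░≈
····▓≈▒▒▒░
····▓▒≈▒░▒

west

··········
··········
··········
···░▒▓≈░▒▓
···▓▒▒▓▒▓▒
···▓▒@▒░░░
···▒≈▓█░▓▒
···≈█▒▒≈░░
·····▓≈▒▒▒
·····▓▒≈▒░

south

··········
··········
···░▒▓≈░▒▓
···▓▒▒▓▒▓▒
···▓▒▒▒░░░
···▒≈@█░▓▒
···≈█▒▒≈░░
···█▓▓≈▒▒▒
·····▓▒≈▒░
·····█▓░█▒

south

··········
···░▒▓≈░▒▓
···▓▒▒▓▒▓▒
···▓▒▒▒░░░
···▒≈▓█░▓▒
···≈█@▒≈░░
···█▓▓≈▒▒▒
···▒▒▓▒≈▒░
·····█▓░█▒
······▒▓▒▒

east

··········
··░▒▓≈░▒▓·
··▓▒▒▓▒▓▒░
··▓▒▒▒░░░▒
··▒≈▓█░▓▒░
··≈█▒@≈░░≈
··█▓▓≈▒▒▒░
··▒▒▓▒≈▒░▒
····█▓░█▒▒
·····▒▓▒▒░

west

··········
···░▒▓≈░▒▓
···▓▒▒▓▒▓▒
···▓▒▒▒░░░
···▒≈▓█░▓▒
···≈█@▒≈░░
···█▓▓≈▒▒▒
···▒▒▓▒≈▒░
·····█▓░█▒
······▒▓▒▒

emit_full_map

░▒▓≈░▒▓·
▓▒▒▓▒▓▒░
▓▒▒▒░░░▒
▒≈▓█░▓▒░
≈█@▒≈░░≈
█▓▓≈▒▒▒░
▒▒▓▒≈▒░▒
··█▓░█▒▒
···▒▓▒▒░

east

··········
··░▒▓≈░▒▓·
··▓▒▒▓▒▓▒░
··▓▒▒▒░░░▒
··▒≈▓█░▓▒░
··≈█▒@≈░░≈
··█▓▓≈▒▒▒░
··▒▒▓▒≈▒░▒
····█▓░█▒▒
·····▒▓▒▒░
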